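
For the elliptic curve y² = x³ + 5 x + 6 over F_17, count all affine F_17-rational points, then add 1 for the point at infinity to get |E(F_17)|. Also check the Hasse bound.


Affine points = {(9, 7), (9, 10), (10, 6), (10, 11), (11, 7), (11, 10), (12, 3), (12, 14), (14, 7), (14, 10), (16, 0)}; affine count = 11; |E(F_17)| = 12.

Discriminant check: Δ ∝ 4a³ + 27b² = 4·5³ + 27·6² = 4·125 + 27·36 ≡ 10 (mod 17). Nonzero ⇒ E is nonsingular.
For each x ∈ F_17, compute rhs = x³ + 5·x + 6 mod 17, then count y ∈ F_17 with y² ≡ rhs.
  x = 0: rhs = 6, matching y values: none (0 points).
  x = 1: rhs = 12, matching y values: none (0 points).
  x = 2: rhs = 7, matching y values: none (0 points).
  x = 3: rhs = 14, matching y values: none (0 points).
  x = 4: rhs = 5, matching y values: none (0 points).
  x = 5: rhs = 3, matching y values: none (0 points).
  x = 6: rhs = 14, matching y values: none (0 points).
  x = 7: rhs = 10, matching y values: none (0 points).
  x = 8: rhs = 14, matching y values: none (0 points).
  x = 9: rhs = 15, matching y values: 7, 10 (2 points).
  x = 10: rhs = 2, matching y values: 6, 11 (2 points).
  x = 11: rhs = 15, matching y values: 7, 10 (2 points).
  x = 12: rhs = 9, matching y values: 3, 14 (2 points).
  x = 13: rhs = 7, matching y values: none (0 points).
  x = 14: rhs = 15, matching y values: 7, 10 (2 points).
  x = 15: rhs = 5, matching y values: none (0 points).
  x = 16: rhs = 0, matching y values: 0 (1 points).
Total affine count: 11.
Full point count |E(F_17)| = 11 + 1 = 12.
Hasse bound: |12 − (17+1)| = |-6| = 6 ≤ 2√17 ≈ 8.2462 ✓.


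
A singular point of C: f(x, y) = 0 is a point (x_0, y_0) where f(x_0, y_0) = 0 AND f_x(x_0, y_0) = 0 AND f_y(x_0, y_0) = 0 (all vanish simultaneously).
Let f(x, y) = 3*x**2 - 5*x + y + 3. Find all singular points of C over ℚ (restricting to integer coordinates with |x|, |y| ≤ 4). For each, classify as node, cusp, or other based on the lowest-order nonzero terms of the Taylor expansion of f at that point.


No singular points in the scanned grid; C is smooth there.

Compute partial derivatives:
  f_x = 6*x - 5.
  f_y = 1.
f_y = 1 is a nonzero constant, so f_y never vanishes: no point (x, y) can satisfy f = f_x = f_y = 0. In particular no (x, y) ∈ {−4, ..., 4}² is singular; the curve is smooth.


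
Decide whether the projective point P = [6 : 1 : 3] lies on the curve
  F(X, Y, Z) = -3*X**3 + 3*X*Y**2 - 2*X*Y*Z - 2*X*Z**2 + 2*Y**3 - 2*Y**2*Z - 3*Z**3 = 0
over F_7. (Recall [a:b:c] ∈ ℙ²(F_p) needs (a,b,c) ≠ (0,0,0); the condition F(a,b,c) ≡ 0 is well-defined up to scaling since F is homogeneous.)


F(6,1,3) ≡ 2 (mod 7); P is NOT on the curve.

Evaluate F(6, 1, 3) term-by-term (mod 7).
  -3*X**3 ↦ -3·216·1·1 = -648
  3*X*Y**2 ↦ 3·6·1·1 = 18
  -2*X*Y*Z ↦ -2·6·1·3 = -36
  -2*X*Z**2 ↦ -2·6·1·9 = -108
  2*Y**3 ↦ 2·1·1·1 = 2
  -2*Y**2*Z ↦ -2·1·1·3 = -6
  -3*Z**3 ↦ -3·1·1·27 = -81
Sum: F(6, 1, 3) = (-648) + (18) + (-36) + (-108) + (2) + (-6) + (-81) = -859.
Reducing mod 7: -859 ≡ 2 (mod 7).
Since F(a, b, c) ≡ 2 ≠ 0 (mod 7), P does NOT lie on the curve.


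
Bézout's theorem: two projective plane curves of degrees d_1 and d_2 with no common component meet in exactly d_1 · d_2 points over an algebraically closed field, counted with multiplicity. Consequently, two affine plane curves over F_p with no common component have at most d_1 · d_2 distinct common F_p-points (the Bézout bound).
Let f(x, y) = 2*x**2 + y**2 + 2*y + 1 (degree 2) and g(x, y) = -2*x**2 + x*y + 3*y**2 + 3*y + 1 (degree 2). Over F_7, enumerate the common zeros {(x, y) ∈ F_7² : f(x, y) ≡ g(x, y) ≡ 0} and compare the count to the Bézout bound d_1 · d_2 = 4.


Common zeros: ∅; count = 0; Bézout bound = 4.

deg(f) = 2, deg(g) = 2, so Bézout bound = 4.
Scan x ∈ F_7. For each x, list the y ∈ F_7 with f(x, y) ≡ 0 and those with g(x, y) ≡ 0 (mod 7); the common zeros in that column are the intersection.
  x = 0: f ≡ 0 at y ∈ {6}; g ≡ 0 at y ∈ {1, 5}; common: ∅.
  x = 1: f ≡ 0 at y ∈ ∅; g ≡ 0 at y ∈ {4}; common: ∅.
  x = 2: f ≡ 0 at y ∈ ∅; g ≡ 0 at y ∈ {0, 3}; common: ∅.
  x = 3: f ≡ 0 at y ∈ ∅; g ≡ 0 at y ∈ {2, 3}; common: ∅.
  x = 4: f ≡ 0 at y ∈ ∅; g ≡ 0 at y ∈ {1, 6}; common: ∅.
  x = 5: f ≡ 0 at y ∈ ∅; g ≡ 0 at y ∈ {0, 2}; common: ∅.
  x = 6: f ≡ 0 at y ∈ ∅; g ≡ 0 at y ∈ {5, 6}; common: ∅.
Collecting: common zeros = ∅, so the count is 0.
Comparison with the Bézout bound: 0 ≤ 4 = deg(f)·deg(g), as expected for curves with no common component (the affine F_7-count falls short of the bound because intersections may lie at infinity, over extension fields, or carry multiplicity).


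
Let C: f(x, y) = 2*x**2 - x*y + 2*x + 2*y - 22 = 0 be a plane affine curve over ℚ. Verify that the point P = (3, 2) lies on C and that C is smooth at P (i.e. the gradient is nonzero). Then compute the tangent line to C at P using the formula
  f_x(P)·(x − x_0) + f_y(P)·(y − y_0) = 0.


Tangent line at P: 12*x - y - 34 = 0.

Step 1: f(3, 2) = 0, so P lies on C.
Step 2: partial derivatives
  f_x(x, y) = 4*x - y + 2, f_y(x, y) = 2 - x.
  f_x(P) = 12, f_y(P) = -1 (gradient nonzero, so P is smooth).
Step 3: tangent line at P: 12·(x − 3) + -1·(y − 2) = 0.
Expanding: 12*x - y - 34 = 0.


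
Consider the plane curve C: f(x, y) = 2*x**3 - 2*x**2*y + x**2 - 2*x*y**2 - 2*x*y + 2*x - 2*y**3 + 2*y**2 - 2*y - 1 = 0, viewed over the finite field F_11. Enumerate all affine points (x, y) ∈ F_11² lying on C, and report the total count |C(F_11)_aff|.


Affine F_11-points: {(0, 8), (5, 4), (6, 3), (6, 5), (6, 9), (7, 0), (9, 7)}; count = 7.

For each of the 121 pairs (x, y) ∈ F_11², evaluate f(x, y) mod 11. Record the zeros.
  x = 0: [0↦10, 1↦8, 2↦9, 3↦1, 4↦5, 5↦9, 6↦1, 7↦2, 8↦0, 9↦5, 10↦5]  zeros at y ∈ {8}
  x = 1: [0↦4, 1↦7, 2↦9, 3↦9, 4↦6, 5↦10, 6↦9, 7↦2, 8↦10, 9↦10, 10↦1]  zeros at y ∈ ∅
  x = 2: [0↦1, 1↦5, 2↦4, 3↦8, 4↦5, 5↦5, 6↦7, 7↦10, 8↦2, 9↦4, 10↦4]  zeros at y ∈ ∅
  x = 3: [0↦2, 1↦3, 2↦6, 3↦10, 4↦3, 5↦6, 6↦7, 7↦5, 8↦10, 9↦10, 10↦4]  zeros at y ∈ ∅
  x = 4: [0↦8, 1↦2, 2↦5, 3↦5, 4↦1, 5↦3, 6↦10, 7↦10, 8↦2, 9↦7, 10↦2]  zeros at y ∈ ∅
  x = 5: [0↦9, 1↦3, 2↦2, 3↦5, 4↦0, 5↦8, 6↦6, 7↦4, 8↦1, 9↦7, 10↦10]  zeros at y ∈ {4}
  x = 6: [0↦6, 1↦7, 2↦9, 3↦0, 4↦1, 5↦0, 6↦7, 7↦10, 8↦8, 9↦0, 10↦7]  zeros at y ∈ {3, 5, 9}
  x = 7: [0↦0, 1↦4, 2↦5, 3↦2, 4↦5, 5↦2, 6↦3, 7↦7, 8↦2, 9↦9, 10↦5]  zeros at y ∈ {0}
  x = 8: [0↦3, 1↦6, 2↦2, 3↦1, 4↦2, 5↦4, 6↦6, 7↦7, 8↦6, 9↦2, 10↦5]  zeros at y ∈ ∅
  x = 9: [0↦5, 1↦3, 2↦1, 3↦9, 4↦4, 5↦7, 6↦6, 7↦0, 8↦10, 9↦2, 10↦8]  zeros at y ∈ {7}
  x = 10: [0↦7, 1↦7, 2↦3, 3↦5, 4↦1, 5↦1, 6↦4, 7↦9, 8↦4, 9↦10, 10↦4]  zeros at y ∈ ∅
Collecting zeros: affine points = {(0, 8), (5, 4), (6, 3), (6, 5), (6, 9), (7, 0), (9, 7)}.
Total count |C(F_11)_aff| = 7.


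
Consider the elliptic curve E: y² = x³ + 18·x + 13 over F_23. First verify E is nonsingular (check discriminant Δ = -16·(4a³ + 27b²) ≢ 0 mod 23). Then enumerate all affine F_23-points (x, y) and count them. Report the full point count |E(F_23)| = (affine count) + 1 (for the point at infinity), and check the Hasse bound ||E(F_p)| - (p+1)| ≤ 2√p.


Affine points = {(0, 6), (0, 17), (1, 3), (1, 20), (3, 5), (3, 18), (8, 5), (8, 18), (11, 1), (11, 22), (12, 5), (12, 18), (13, 11), (13, 12), (15, 1), (15, 22), (16, 2), (16, 21), (20, 1), (20, 22)}; affine count = 20; |E(F_23)| = 21.

Discriminant check: Δ ∝ 4a³ + 27b² = 4·18³ + 27·13² = 4·5832 + 27·169 ≡ 15 (mod 23). Nonzero ⇒ E is nonsingular.
For each x ∈ F_23, compute rhs = x³ + 18·x + 13 mod 23, then count y ∈ F_23 with y² ≡ rhs.
  x = 0: rhs = 13, matching y values: 6, 17 (2 points).
  x = 1: rhs = 9, matching y values: 3, 20 (2 points).
  x = 2: rhs = 11, matching y values: none (0 points).
  x = 3: rhs = 2, matching y values: 5, 18 (2 points).
  x = 4: rhs = 11, matching y values: none (0 points).
  x = 5: rhs = 21, matching y values: none (0 points).
  x = 6: rhs = 15, matching y values: none (0 points).
  x = 7: rhs = 22, matching y values: none (0 points).
  x = 8: rhs = 2, matching y values: 5, 18 (2 points).
  x = 9: rhs = 7, matching y values: none (0 points).
  x = 10: rhs = 20, matching y values: none (0 points).
  x = 11: rhs = 1, matching y values: 1, 22 (2 points).
  x = 12: rhs = 2, matching y values: 5, 18 (2 points).
  x = 13: rhs = 6, matching y values: 11, 12 (2 points).
  x = 14: rhs = 19, matching y values: none (0 points).
  x = 15: rhs = 1, matching y values: 1, 22 (2 points).
  x = 16: rhs = 4, matching y values: 2, 21 (2 points).
  x = 17: rhs = 11, matching y values: none (0 points).
  x = 18: rhs = 5, matching y values: none (0 points).
  x = 19: rhs = 15, matching y values: none (0 points).
  x = 20: rhs = 1, matching y values: 1, 22 (2 points).
  x = 21: rhs = 15, matching y values: none (0 points).
  x = 22: rhs = 17, matching y values: none (0 points).
Total affine count: 20.
Full point count |E(F_23)| = 20 + 1 = 21.
Hasse bound: |21 − (23+1)| = |-3| = 3 ≤ 2√23 ≈ 9.5917 ✓.


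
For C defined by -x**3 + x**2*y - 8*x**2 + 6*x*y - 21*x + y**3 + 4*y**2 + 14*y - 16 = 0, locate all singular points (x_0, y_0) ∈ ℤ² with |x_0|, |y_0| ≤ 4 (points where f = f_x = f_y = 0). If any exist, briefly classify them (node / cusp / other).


Singular points: {(-3, -1)}; classification: cusp.

Compute partial derivatives:
  f_x = -3*x**2 + 2*x*y - 16*x + 6*y - 21.
  f_y = x**2 + 6*x + 3*y**2 + 8*y + 14.
Scan x_0 ∈ {−4, ..., 4}. For each x_0, f_y(x_0, y) is a polynomial in y; find its integer roots y ∈ {−4, ..., 4}, then test f_x and f at those candidates.
  x = -4: f_y(-4, y) = 3*y**2 + 8*y + 6; no integer root y with |y| ≤ 4.
  x = -3: f_y(-3, y) = 3*y**2 + 8*y + 5; vanishes at y ∈ {-1}. (-3, -1): f_x = 0, f = 0 — SINGULAR.
  x = -2: f_y(-2, y) = 3*y**2 + 8*y + 6; no integer root y with |y| ≤ 4.
  x = -1: f_y(-1, y) = 3*y**2 + 8*y + 9; no integer root y with |y| ≤ 4.
  x = 0: f_y(0, y) = 3*y**2 + 8*y + 14; no integer root y with |y| ≤ 4.
  x = 1: f_y(1, y) = 3*y**2 + 8*y + 21; no integer root y with |y| ≤ 4.
  x = 2: f_y(2, y) = 3*y**2 + 8*y + 30; no integer root y with |y| ≤ 4.
  x = 3: f_y(3, y) = 3*y**2 + 8*y + 41; no integer root y with |y| ≤ 4.
  x = 4: f_y(4, y) = 3*y**2 + 8*y + 54; no integer root y with |y| ≤ 4.
Only singular point on the grid: (-3, -1).
Classify: substitute x = -3 + u, y = -1 + v and expand: f = -u**3 + u**2*v + v**3 + v**2.
No constant or linear terms (consistent with a singular point). Quadratic part: v**2. Cubic part: -u**3 + u**2*v + v**3.
The quadratic part v**2 is a perfect square, so there is a single (double) tangent line v = 0, i.e. y = -1. Restricting the cubic part to that line (v = 0) leaves -u**3 ≠ 0, so f is not divisible by v and the branch is v² ≈ u**3 to lowest order — this is a cusp.
Classification: cusp.


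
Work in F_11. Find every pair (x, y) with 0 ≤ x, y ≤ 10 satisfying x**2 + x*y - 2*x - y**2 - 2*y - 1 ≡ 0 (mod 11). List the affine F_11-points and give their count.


Affine F_11-points: {(0, 10), (1, 4), (1, 6), (3, 2), (3, 10), (6, 6), (6, 9), (8, 2), (8, 4), (9, 9)}; count = 10.

For each of the 121 pairs (x, y) ∈ F_11², evaluate f(x, y) mod 11. Record the zeros.
  x = 0: [0↦10, 1↦7, 2↦2, 3↦6, 4↦8, 5↦8, 6↦6, 7↦2, 8↦7, 9↦10, 10↦0]  zeros at y ∈ {10}
  x = 1: [0↦9, 1↦7, 2↦3, 3↦8, 4↦0, 5↦1, 6↦0, 7↦8, 8↦3, 9↦7, 10↦9]  zeros at y ∈ {4, 6}
  x = 2: [0↦10, 1↦9, 2↦6, 3↦1, 4↦5, 5↦7, 6↦7, 7↦5, 8↦1, 9↦6, 10↦9]  zeros at y ∈ ∅
  x = 3: [0↦2, 1↦2, 2↦0, 3↦7, 4↦1, 5↦4, 6↦5, 7↦4, 8↦1, 9↦7, 10↦0]  zeros at y ∈ {2, 10}
  x = 4: [0↦7, 1↦8, 2↦7, 3↦4, 4↦10, 5↦3, 6↦5, 7↦5, 8↦3, 9↦10, 10↦4]  zeros at y ∈ ∅
  x = 5: [0↦3, 1↦5, 2↦5, 3↦3, 4↦10, 5↦4, 6↦7, 7↦8, 8↦7, 9↦4, 10↦10]  zeros at y ∈ ∅
  x = 6: [0↦1, 1↦4, 2↦5, 3↦4, 4↦1, 5↦7, 6↦0, 7↦2, 8↦2, 9↦0, 10↦7]  zeros at y ∈ {6, 9}
  x = 7: [0↦1, 1↦5, 2↦7, 3↦7, 4↦5, 5↦1, 6↦6, 7↦9, 8↦10, 9↦9, 10↦6]  zeros at y ∈ ∅
  x = 8: [0↦3, 1↦8, 2↦0, 3↦1, 4↦0, 5↦8, 6↦3, 7↦7, 8↦9, 9↦9, 10↦7]  zeros at y ∈ {2, 4}
  x = 9: [0↦7, 1↦2, 2↦6, 3↦8, 4↦8, 5↦6, 6↦2, 7↦7, 8↦10, 9↦0, 10↦10]  zeros at y ∈ {9}
  x = 10: [0↦2, 1↦9, 2↦3, 3↦6, 4↦7, 5↦6, 6↦3, 7↦9, 8↦2, 9↦4, 10↦4]  zeros at y ∈ ∅
Collecting zeros: affine points = {(0, 10), (1, 4), (1, 6), (3, 2), (3, 10), (6, 6), (6, 9), (8, 2), (8, 4), (9, 9)}.
Total count |C(F_11)_aff| = 10.


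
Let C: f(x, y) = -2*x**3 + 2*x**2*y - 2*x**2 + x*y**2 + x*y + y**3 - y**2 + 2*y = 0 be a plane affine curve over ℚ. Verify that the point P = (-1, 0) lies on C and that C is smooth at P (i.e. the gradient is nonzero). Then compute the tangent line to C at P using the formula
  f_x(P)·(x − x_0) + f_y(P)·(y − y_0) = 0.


Tangent line at P: -2*x + 3*y - 2 = 0.

Step 1: f(-1, 0) = 0, so P lies on C.
Step 2: partial derivatives
  f_x(x, y) = -6*x**2 + 4*x*y - 4*x + y**2 + y, f_y(x, y) = 2*x**2 + 2*x*y + x + 3*y**2 - 2*y + 2.
  f_x(P) = -2, f_y(P) = 3 (gradient nonzero, so P is smooth).
Step 3: tangent line at P: -2·(x − -1) + 3·(y − 0) = 0.
Expanding: -2*x + 3*y - 2 = 0.


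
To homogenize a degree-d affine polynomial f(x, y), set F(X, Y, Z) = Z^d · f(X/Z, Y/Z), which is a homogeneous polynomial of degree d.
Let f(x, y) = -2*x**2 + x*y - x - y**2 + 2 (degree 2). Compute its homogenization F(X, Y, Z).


F(X, Y, Z) = -2*X**2 + X*Y - X*Z - Y**2 + 2*Z**2

deg(f) = 2.
Substitute x = X/Z, y = Y/Z into f, then multiply by Z^2.
  monomial -2·x^2·y^0 ↦ -2·X^2·Y^0·Z^0.
  monomial 1·x^1·y^1 ↦ 1·X^1·Y^1·Z^0.
  monomial -1·x^1·y^0 ↦ -1·X^1·Y^0·Z^1.
  monomial -1·x^0·y^2 ↦ -1·X^0·Y^2·Z^0.
  monomial 2·x^0·y^0 ↦ 2·X^0·Y^0·Z^2.
Collecting: F(X, Y, Z) = -2*X**2 + X*Y - X*Z - Y**2 + 2*Z**2.


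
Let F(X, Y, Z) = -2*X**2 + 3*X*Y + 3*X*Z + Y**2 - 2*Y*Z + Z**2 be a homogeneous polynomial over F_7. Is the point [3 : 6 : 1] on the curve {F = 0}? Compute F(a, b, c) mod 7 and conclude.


F(3,6,1) ≡ 0 (mod 7); P is on the curve.

Evaluate F(3, 6, 1) term-by-term (mod 7).
  -2*X**2 ↦ -2·9·1·1 = -18
  3*X*Y ↦ 3·3·6·1 = 54
  3*X*Z ↦ 3·3·1·1 = 9
  Y**2 ↦ 1·1·36·1 = 36
  -2*Y*Z ↦ -2·1·6·1 = -12
  Z**2 ↦ 1·1·1·1 = 1
Sum: F(3, 6, 1) = (-18) + (54) + (9) + (36) + (-12) + (1) = 70.
Reducing mod 7: 70 ≡ 0 (mod 7).
Since F(a, b, c) ≡ 0 (mod 7), P lies on the curve.


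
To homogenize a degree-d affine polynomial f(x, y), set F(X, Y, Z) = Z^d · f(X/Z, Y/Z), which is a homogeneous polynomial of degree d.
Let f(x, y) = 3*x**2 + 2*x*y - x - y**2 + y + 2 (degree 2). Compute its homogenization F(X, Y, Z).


F(X, Y, Z) = 3*X**2 + 2*X*Y - X*Z - Y**2 + Y*Z + 2*Z**2

deg(f) = 2.
Substitute x = X/Z, y = Y/Z into f, then multiply by Z^2.
  monomial 3·x^2·y^0 ↦ 3·X^2·Y^0·Z^0.
  monomial 2·x^1·y^1 ↦ 2·X^1·Y^1·Z^0.
  monomial -1·x^1·y^0 ↦ -1·X^1·Y^0·Z^1.
  monomial -1·x^0·y^2 ↦ -1·X^0·Y^2·Z^0.
  monomial 1·x^0·y^1 ↦ 1·X^0·Y^1·Z^1.
  monomial 2·x^0·y^0 ↦ 2·X^0·Y^0·Z^2.
Collecting: F(X, Y, Z) = 3*X**2 + 2*X*Y - X*Z - Y**2 + Y*Z + 2*Z**2.


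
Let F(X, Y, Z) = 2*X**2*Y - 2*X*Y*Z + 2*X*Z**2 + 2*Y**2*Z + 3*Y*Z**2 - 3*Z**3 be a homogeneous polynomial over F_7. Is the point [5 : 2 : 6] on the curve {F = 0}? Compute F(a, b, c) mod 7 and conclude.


F(5,2,6) ≡ 5 (mod 7); P is NOT on the curve.

Evaluate F(5, 2, 6) term-by-term (mod 7).
  2*X**2*Y ↦ 2·25·2·1 = 100
  -2*X*Y*Z ↦ -2·5·2·6 = -120
  2*X*Z**2 ↦ 2·5·1·36 = 360
  2*Y**2*Z ↦ 2·1·4·6 = 48
  3*Y*Z**2 ↦ 3·1·2·36 = 216
  -3*Z**3 ↦ -3·1·1·216 = -648
Sum: F(5, 2, 6) = (100) + (-120) + (360) + (48) + (216) + (-648) = -44.
Reducing mod 7: -44 ≡ 5 (mod 7).
Since F(a, b, c) ≡ 5 ≠ 0 (mod 7), P does NOT lie on the curve.


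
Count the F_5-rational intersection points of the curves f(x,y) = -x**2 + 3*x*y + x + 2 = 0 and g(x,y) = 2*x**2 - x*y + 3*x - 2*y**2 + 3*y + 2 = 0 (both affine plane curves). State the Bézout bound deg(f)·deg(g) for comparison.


Common zeros: ∅; count = 0; Bézout bound = 4.

deg(f) = 2, deg(g) = 2, so Bézout bound = 4.
Scan x ∈ F_5. For each x, list the y ∈ F_5 with f(x, y) ≡ 0 and those with g(x, y) ≡ 0 (mod 5); the common zeros in that column are the intersection.
  x = 0: f ≡ 0 at y ∈ ∅; g ≡ 0 at y ∈ {2}; common: ∅.
  x = 1: f ≡ 0 at y ∈ {1}; g ≡ 0 at y ∈ {3}; common: ∅.
  x = 2: f ≡ 0 at y ∈ {0}; g ≡ 0 at y ∈ {1, 2}; common: ∅.
  x = 3: f ≡ 0 at y ∈ {1}; g ≡ 0 at y ∈ ∅; common: ∅.
  x = 4: f ≡ 0 at y ∈ {0}; g ≡ 0 at y ∈ {3, 4}; common: ∅.
Collecting: common zeros = ∅, so the count is 0.
Comparison with the Bézout bound: 0 ≤ 4 = deg(f)·deg(g), as expected for curves with no common component (the affine F_5-count falls short of the bound because intersections may lie at infinity, over extension fields, or carry multiplicity).


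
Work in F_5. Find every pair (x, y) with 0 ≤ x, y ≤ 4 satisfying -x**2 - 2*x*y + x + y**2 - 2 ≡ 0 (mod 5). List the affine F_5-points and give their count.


Affine F_5-points: {(4, 4)}; count = 1.

For each of the 25 pairs (x, y) ∈ F_5², evaluate f(x, y) mod 5. Record the zeros.
  x = 0: [0↦3, 1↦4, 2↦2, 3↦2, 4↦4]  zeros at y ∈ ∅
  x = 1: [0↦3, 1↦2, 2↦3, 3↦1, 4↦1]  zeros at y ∈ ∅
  x = 2: [0↦1, 1↦3, 2↦2, 3↦3, 4↦1]  zeros at y ∈ ∅
  x = 3: [0↦2, 1↦2, 2↦4, 3↦3, 4↦4]  zeros at y ∈ ∅
  x = 4: [0↦1, 1↦4, 2↦4, 3↦1, 4↦0]  zeros at y ∈ {4}
Collecting zeros: affine points = {(4, 4)}.
Total count |C(F_5)_aff| = 1.


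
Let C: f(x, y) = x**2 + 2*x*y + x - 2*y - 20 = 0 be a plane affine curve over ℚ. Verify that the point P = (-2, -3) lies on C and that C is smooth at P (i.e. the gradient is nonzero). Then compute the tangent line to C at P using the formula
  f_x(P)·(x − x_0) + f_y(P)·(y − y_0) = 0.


Tangent line at P: -9*x - 6*y - 36 = 0.

Step 1: f(-2, -3) = 0, so P lies on C.
Step 2: partial derivatives
  f_x(x, y) = 2*x + 2*y + 1, f_y(x, y) = 2*x - 2.
  f_x(P) = -9, f_y(P) = -6 (gradient nonzero, so P is smooth).
Step 3: tangent line at P: -9·(x − -2) + -6·(y − -3) = 0.
Expanding: -9*x - 6*y - 36 = 0.


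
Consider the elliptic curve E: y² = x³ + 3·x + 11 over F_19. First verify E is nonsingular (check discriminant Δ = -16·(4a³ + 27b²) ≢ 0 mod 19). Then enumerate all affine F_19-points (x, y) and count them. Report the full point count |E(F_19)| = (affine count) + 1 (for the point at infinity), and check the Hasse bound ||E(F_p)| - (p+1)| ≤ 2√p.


Affine points = {(0, 7), (0, 12), (2, 5), (2, 14), (3, 3), (3, 16), (4, 7), (4, 12), (6, 6), (6, 13), (9, 8), (9, 11), (11, 8), (11, 11), (13, 9), (13, 10), (14, 2), (14, 17), (15, 7), (15, 12), (17, 4), (17, 15), (18, 8), (18, 11)}; affine count = 24; |E(F_19)| = 25.

Discriminant check: Δ ∝ 4a³ + 27b² = 4·3³ + 27·11² = 4·27 + 27·121 ≡ 12 (mod 19). Nonzero ⇒ E is nonsingular.
For each x ∈ F_19, compute rhs = x³ + 3·x + 11 mod 19, then count y ∈ F_19 with y² ≡ rhs.
  x = 0: rhs = 11, matching y values: 7, 12 (2 points).
  x = 1: rhs = 15, matching y values: none (0 points).
  x = 2: rhs = 6, matching y values: 5, 14 (2 points).
  x = 3: rhs = 9, matching y values: 3, 16 (2 points).
  x = 4: rhs = 11, matching y values: 7, 12 (2 points).
  x = 5: rhs = 18, matching y values: none (0 points).
  x = 6: rhs = 17, matching y values: 6, 13 (2 points).
  x = 7: rhs = 14, matching y values: none (0 points).
  x = 8: rhs = 15, matching y values: none (0 points).
  x = 9: rhs = 7, matching y values: 8, 11 (2 points).
  x = 10: rhs = 15, matching y values: none (0 points).
  x = 11: rhs = 7, matching y values: 8, 11 (2 points).
  x = 12: rhs = 8, matching y values: none (0 points).
  x = 13: rhs = 5, matching y values: 9, 10 (2 points).
  x = 14: rhs = 4, matching y values: 2, 17 (2 points).
  x = 15: rhs = 11, matching y values: 7, 12 (2 points).
  x = 16: rhs = 13, matching y values: none (0 points).
  x = 17: rhs = 16, matching y values: 4, 15 (2 points).
  x = 18: rhs = 7, matching y values: 8, 11 (2 points).
Total affine count: 24.
Full point count |E(F_19)| = 24 + 1 = 25.
Hasse bound: |25 − (19+1)| = |5| = 5 ≤ 2√19 ≈ 8.7178 ✓.


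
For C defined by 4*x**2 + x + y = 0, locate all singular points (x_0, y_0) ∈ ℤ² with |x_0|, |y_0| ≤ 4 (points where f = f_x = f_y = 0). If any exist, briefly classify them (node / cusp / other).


No singular points in the scanned grid; C is smooth there.

Compute partial derivatives:
  f_x = 8*x + 1.
  f_y = 1.
f_y = 1 is a nonzero constant, so f_y never vanishes: no point (x, y) can satisfy f = f_x = f_y = 0. In particular no (x, y) ∈ {−4, ..., 4}² is singular; the curve is smooth.


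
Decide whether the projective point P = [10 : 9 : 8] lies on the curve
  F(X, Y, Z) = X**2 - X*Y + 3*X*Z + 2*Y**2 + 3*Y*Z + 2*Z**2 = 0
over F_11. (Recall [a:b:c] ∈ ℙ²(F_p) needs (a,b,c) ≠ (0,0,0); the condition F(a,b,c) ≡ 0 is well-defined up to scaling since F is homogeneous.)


F(10,9,8) ≡ 8 (mod 11); P is NOT on the curve.

Evaluate F(10, 9, 8) term-by-term (mod 11).
  X**2 ↦ 1·100·1·1 = 100
  -X*Y ↦ -1·10·9·1 = -90
  3*X*Z ↦ 3·10·1·8 = 240
  2*Y**2 ↦ 2·1·81·1 = 162
  3*Y*Z ↦ 3·1·9·8 = 216
  2*Z**2 ↦ 2·1·1·64 = 128
Sum: F(10, 9, 8) = (100) + (-90) + (240) + (162) + (216) + (128) = 756.
Reducing mod 11: 756 ≡ 8 (mod 11).
Since F(a, b, c) ≡ 8 ≠ 0 (mod 11), P does NOT lie on the curve.


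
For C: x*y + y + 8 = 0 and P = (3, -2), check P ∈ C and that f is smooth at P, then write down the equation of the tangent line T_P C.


Tangent line at P: -2*x + 4*y + 14 = 0.

Step 1: f(3, -2) = 0, so P lies on C.
Step 2: partial derivatives
  f_x(x, y) = y, f_y(x, y) = x + 1.
  f_x(P) = -2, f_y(P) = 4 (gradient nonzero, so P is smooth).
Step 3: tangent line at P: -2·(x − 3) + 4·(y − -2) = 0.
Expanding: -2*x + 4*y + 14 = 0.


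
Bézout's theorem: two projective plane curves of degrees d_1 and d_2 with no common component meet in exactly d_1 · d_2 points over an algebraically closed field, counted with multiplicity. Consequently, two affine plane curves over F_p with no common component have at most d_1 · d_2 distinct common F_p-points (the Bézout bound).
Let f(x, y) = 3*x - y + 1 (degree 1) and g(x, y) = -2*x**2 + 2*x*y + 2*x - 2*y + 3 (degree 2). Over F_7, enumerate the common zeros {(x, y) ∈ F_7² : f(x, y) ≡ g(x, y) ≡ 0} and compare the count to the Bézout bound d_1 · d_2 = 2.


Common zeros: {(5, 2), (6, 5)}; count = 2; Bézout bound = 2.

deg(f) = 1, deg(g) = 2, so Bézout bound = 2.
Scan x ∈ F_7. For each x, list the y ∈ F_7 with f(x, y) ≡ 0 and those with g(x, y) ≡ 0 (mod 7); the common zeros in that column are the intersection.
  x = 0: f ≡ 0 at y ∈ {1}; g ≡ 0 at y ∈ {5}; common: ∅.
  x = 1: f ≡ 0 at y ∈ {4}; g ≡ 0 at y ∈ ∅; common: ∅.
  x = 2: f ≡ 0 at y ∈ {0}; g ≡ 0 at y ∈ {4}; common: ∅.
  x = 3: f ≡ 0 at y ∈ {3}; g ≡ 0 at y ∈ {4}; common: ∅.
  x = 4: f ≡ 0 at y ∈ {6}; g ≡ 0 at y ∈ {0}; common: ∅.
  x = 5: f ≡ 0 at y ∈ {2}; g ≡ 0 at y ∈ {2}; common: {2}.
  x = 6: f ≡ 0 at y ∈ {5}; g ≡ 0 at y ∈ {5}; common: {5}.
Collecting: common zeros = {(5, 2), (6, 5)}, so the count is 2.
Comparison with the Bézout bound: 2 ≤ 2 = deg(f)·deg(g), as expected for curves with no common component (the bound is attained).


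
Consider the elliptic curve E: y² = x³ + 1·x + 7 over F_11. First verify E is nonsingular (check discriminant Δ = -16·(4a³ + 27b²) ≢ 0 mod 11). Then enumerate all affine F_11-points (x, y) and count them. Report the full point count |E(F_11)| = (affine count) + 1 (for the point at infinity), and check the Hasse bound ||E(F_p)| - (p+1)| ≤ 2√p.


Affine points = {(1, 3), (1, 8), (3, 2), (3, 9), (4, 3), (4, 8), (5, 4), (5, 7), (6, 3), (6, 8), (7, 4), (7, 7), (10, 4), (10, 7)}; affine count = 14; |E(F_11)| = 15.

Discriminant check: Δ ∝ 4a³ + 27b² = 4·1³ + 27·7² = 4·1 + 27·49 ≡ 7 (mod 11). Nonzero ⇒ E is nonsingular.
For each x ∈ F_11, compute rhs = x³ + 1·x + 7 mod 11, then count y ∈ F_11 with y² ≡ rhs.
  x = 0: rhs = 7, matching y values: none (0 points).
  x = 1: rhs = 9, matching y values: 3, 8 (2 points).
  x = 2: rhs = 6, matching y values: none (0 points).
  x = 3: rhs = 4, matching y values: 2, 9 (2 points).
  x = 4: rhs = 9, matching y values: 3, 8 (2 points).
  x = 5: rhs = 5, matching y values: 4, 7 (2 points).
  x = 6: rhs = 9, matching y values: 3, 8 (2 points).
  x = 7: rhs = 5, matching y values: 4, 7 (2 points).
  x = 8: rhs = 10, matching y values: none (0 points).
  x = 9: rhs = 8, matching y values: none (0 points).
  x = 10: rhs = 5, matching y values: 4, 7 (2 points).
Total affine count: 14.
Full point count |E(F_11)| = 14 + 1 = 15.
Hasse bound: |15 − (11+1)| = |3| = 3 ≤ 2√11 ≈ 6.6332 ✓.


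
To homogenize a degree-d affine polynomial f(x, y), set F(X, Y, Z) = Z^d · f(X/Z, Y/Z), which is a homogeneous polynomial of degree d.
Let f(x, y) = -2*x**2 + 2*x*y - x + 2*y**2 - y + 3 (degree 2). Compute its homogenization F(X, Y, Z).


F(X, Y, Z) = -2*X**2 + 2*X*Y - X*Z + 2*Y**2 - Y*Z + 3*Z**2

deg(f) = 2.
Substitute x = X/Z, y = Y/Z into f, then multiply by Z^2.
  monomial -2·x^2·y^0 ↦ -2·X^2·Y^0·Z^0.
  monomial 2·x^1·y^1 ↦ 2·X^1·Y^1·Z^0.
  monomial -1·x^1·y^0 ↦ -1·X^1·Y^0·Z^1.
  monomial 2·x^0·y^2 ↦ 2·X^0·Y^2·Z^0.
  monomial -1·x^0·y^1 ↦ -1·X^0·Y^1·Z^1.
  monomial 3·x^0·y^0 ↦ 3·X^0·Y^0·Z^2.
Collecting: F(X, Y, Z) = -2*X**2 + 2*X*Y - X*Z + 2*Y**2 - Y*Z + 3*Z**2.


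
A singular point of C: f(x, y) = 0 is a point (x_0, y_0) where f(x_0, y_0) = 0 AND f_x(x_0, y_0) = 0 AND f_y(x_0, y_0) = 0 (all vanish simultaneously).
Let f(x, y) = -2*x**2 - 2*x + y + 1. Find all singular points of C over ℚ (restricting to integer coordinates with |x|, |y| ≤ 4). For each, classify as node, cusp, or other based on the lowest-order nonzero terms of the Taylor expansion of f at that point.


No singular points in the scanned grid; C is smooth there.

Compute partial derivatives:
  f_x = -4*x - 2.
  f_y = 1.
f_y = 1 is a nonzero constant, so f_y never vanishes: no point (x, y) can satisfy f = f_x = f_y = 0. In particular no (x, y) ∈ {−4, ..., 4}² is singular; the curve is smooth.


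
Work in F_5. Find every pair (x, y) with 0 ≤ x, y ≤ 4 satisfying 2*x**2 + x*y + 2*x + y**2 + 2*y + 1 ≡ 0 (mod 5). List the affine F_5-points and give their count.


Affine F_5-points: {(0, 4), (1, 0), (1, 2), (2, 2), (2, 4), (3, 0)}; count = 6.

For each of the 25 pairs (x, y) ∈ F_5², evaluate f(x, y) mod 5. Record the zeros.
  x = 0: [0↦1, 1↦4, 2↦4, 3↦1, 4↦0]  zeros at y ∈ {4}
  x = 1: [0↦0, 1↦4, 2↦0, 3↦3, 4↦3]  zeros at y ∈ {0, 2}
  x = 2: [0↦3, 1↦3, 2↦0, 3↦4, 4↦0]  zeros at y ∈ {2, 4}
  x = 3: [0↦0, 1↦1, 2↦4, 3↦4, 4↦1]  zeros at y ∈ {0}
  x = 4: [0↦1, 1↦3, 2↦2, 3↦3, 4↦1]  zeros at y ∈ ∅
Collecting zeros: affine points = {(0, 4), (1, 0), (1, 2), (2, 2), (2, 4), (3, 0)}.
Total count |C(F_5)_aff| = 6.


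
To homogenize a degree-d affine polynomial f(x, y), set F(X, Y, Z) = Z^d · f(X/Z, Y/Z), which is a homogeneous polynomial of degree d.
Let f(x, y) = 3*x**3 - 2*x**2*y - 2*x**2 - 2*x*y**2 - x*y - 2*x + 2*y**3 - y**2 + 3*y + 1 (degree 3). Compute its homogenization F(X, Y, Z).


F(X, Y, Z) = 3*X**3 - 2*X**2*Y - 2*X**2*Z - 2*X*Y**2 - X*Y*Z - 2*X*Z**2 + 2*Y**3 - Y**2*Z + 3*Y*Z**2 + Z**3

deg(f) = 3.
Substitute x = X/Z, y = Y/Z into f, then multiply by Z^3.
  monomial 3·x^3·y^0 ↦ 3·X^3·Y^0·Z^0.
  monomial -2·x^2·y^1 ↦ -2·X^2·Y^1·Z^0.
  monomial -2·x^2·y^0 ↦ -2·X^2·Y^0·Z^1.
  monomial -2·x^1·y^2 ↦ -2·X^1·Y^2·Z^0.
  monomial -1·x^1·y^1 ↦ -1·X^1·Y^1·Z^1.
  monomial -2·x^1·y^0 ↦ -2·X^1·Y^0·Z^2.
  monomial 2·x^0·y^3 ↦ 2·X^0·Y^3·Z^0.
  monomial -1·x^0·y^2 ↦ -1·X^0·Y^2·Z^1.
  monomial 3·x^0·y^1 ↦ 3·X^0·Y^1·Z^2.
  monomial 1·x^0·y^0 ↦ 1·X^0·Y^0·Z^3.
Collecting: F(X, Y, Z) = 3*X**3 - 2*X**2*Y - 2*X**2*Z - 2*X*Y**2 - X*Y*Z - 2*X*Z**2 + 2*Y**3 - Y**2*Z + 3*Y*Z**2 + Z**3.


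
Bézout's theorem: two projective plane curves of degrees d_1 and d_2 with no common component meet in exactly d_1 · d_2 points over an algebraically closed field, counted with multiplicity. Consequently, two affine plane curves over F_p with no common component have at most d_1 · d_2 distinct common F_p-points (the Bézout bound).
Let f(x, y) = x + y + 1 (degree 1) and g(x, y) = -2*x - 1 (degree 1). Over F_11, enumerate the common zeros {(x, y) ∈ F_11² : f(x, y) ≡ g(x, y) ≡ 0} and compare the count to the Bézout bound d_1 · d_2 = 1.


Common zeros: {(5, 5)}; count = 1; Bézout bound = 1.

deg(f) = 1, deg(g) = 1, so Bézout bound = 1.
Scan x ∈ F_11. For each x, list the y ∈ F_11 with f(x, y) ≡ 0 and those with g(x, y) ≡ 0 (mod 11); the common zeros in that column are the intersection.
  x = 0: f ≡ 0 at y ∈ {10}; g ≡ 0 at y ∈ ∅; common: ∅.
  x = 1: f ≡ 0 at y ∈ {9}; g ≡ 0 at y ∈ ∅; common: ∅.
  x = 2: f ≡ 0 at y ∈ {8}; g ≡ 0 at y ∈ ∅; common: ∅.
  x = 3: f ≡ 0 at y ∈ {7}; g ≡ 0 at y ∈ ∅; common: ∅.
  x = 4: f ≡ 0 at y ∈ {6}; g ≡ 0 at y ∈ ∅; common: ∅.
  x = 5: f ≡ 0 at y ∈ {5}; g ≡ 0 at y ∈ {0, 1, 2, 3, 4, 5, 6, 7, 8, 9, 10}; common: {5}.
  x = 6: f ≡ 0 at y ∈ {4}; g ≡ 0 at y ∈ ∅; common: ∅.
  x = 7: f ≡ 0 at y ∈ {3}; g ≡ 0 at y ∈ ∅; common: ∅.
  x = 8: f ≡ 0 at y ∈ {2}; g ≡ 0 at y ∈ ∅; common: ∅.
  x = 9: f ≡ 0 at y ∈ {1}; g ≡ 0 at y ∈ ∅; common: ∅.
  x = 10: f ≡ 0 at y ∈ {0}; g ≡ 0 at y ∈ ∅; common: ∅.
Collecting: common zeros = {(5, 5)}, so the count is 1.
Comparison with the Bézout bound: 1 ≤ 1 = deg(f)·deg(g), as expected for curves with no common component (the bound is attained).


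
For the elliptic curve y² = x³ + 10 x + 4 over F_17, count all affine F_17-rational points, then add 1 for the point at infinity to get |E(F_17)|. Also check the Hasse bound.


Affine points = {(0, 2), (0, 15), (1, 7), (1, 10), (2, 7), (2, 10), (5, 3), (5, 14), (6, 5), (6, 12), (7, 3), (7, 14), (8, 1), (8, 16), (10, 4), (10, 13), (11, 0), (12, 4), (12, 13), (13, 6), (13, 11), (14, 7), (14, 10)}; affine count = 23; |E(F_17)| = 24.

Discriminant check: Δ ∝ 4a³ + 27b² = 4·10³ + 27·4² = 4·1000 + 27·16 ≡ 12 (mod 17). Nonzero ⇒ E is nonsingular.
For each x ∈ F_17, compute rhs = x³ + 10·x + 4 mod 17, then count y ∈ F_17 with y² ≡ rhs.
  x = 0: rhs = 4, matching y values: 2, 15 (2 points).
  x = 1: rhs = 15, matching y values: 7, 10 (2 points).
  x = 2: rhs = 15, matching y values: 7, 10 (2 points).
  x = 3: rhs = 10, matching y values: none (0 points).
  x = 4: rhs = 6, matching y values: none (0 points).
  x = 5: rhs = 9, matching y values: 3, 14 (2 points).
  x = 6: rhs = 8, matching y values: 5, 12 (2 points).
  x = 7: rhs = 9, matching y values: 3, 14 (2 points).
  x = 8: rhs = 1, matching y values: 1, 16 (2 points).
  x = 9: rhs = 7, matching y values: none (0 points).
  x = 10: rhs = 16, matching y values: 4, 13 (2 points).
  x = 11: rhs = 0, matching y values: 0 (1 points).
  x = 12: rhs = 16, matching y values: 4, 13 (2 points).
  x = 13: rhs = 2, matching y values: 6, 11 (2 points).
  x = 14: rhs = 15, matching y values: 7, 10 (2 points).
  x = 15: rhs = 10, matching y values: none (0 points).
  x = 16: rhs = 10, matching y values: none (0 points).
Total affine count: 23.
Full point count |E(F_17)| = 23 + 1 = 24.
Hasse bound: |24 − (17+1)| = |6| = 6 ≤ 2√17 ≈ 8.2462 ✓.


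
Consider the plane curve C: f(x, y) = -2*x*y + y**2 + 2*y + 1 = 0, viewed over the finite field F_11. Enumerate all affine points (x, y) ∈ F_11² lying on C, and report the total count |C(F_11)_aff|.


Affine F_11-points: {(0, 10), (2, 1), (3, 7), (3, 8), (5, 2), (5, 6), (8, 5), (8, 9), (10, 3), (10, 4)}; count = 10.

For each of the 121 pairs (x, y) ∈ F_11², evaluate f(x, y) mod 11. Record the zeros.
  x = 0: [0↦1, 1↦4, 2↦9, 3↦5, 4↦3, 5↦3, 6↦5, 7↦9, 8↦4, 9↦1, 10↦0]  zeros at y ∈ {10}
  x = 1: [0↦1, 1↦2, 2↦5, 3↦10, 4↦6, 5↦4, 6↦4, 7↦6, 8↦10, 9↦5, 10↦2]  zeros at y ∈ ∅
  x = 2: [0↦1, 1↦0, 2↦1, 3↦4, 4↦9, 5↦5, 6↦3, 7↦3, 8↦5, 9↦9, 10↦4]  zeros at y ∈ {1}
  x = 3: [0↦1, 1↦9, 2↦8, 3↦9, 4↦1, 5↦6, 6↦2, 7↦0, 8↦0, 9↦2, 10↦6]  zeros at y ∈ {7, 8}
  x = 4: [0↦1, 1↦7, 2↦4, 3↦3, 4↦4, 5↦7, 6↦1, 7↦8, 8↦6, 9↦6, 10↦8]  zeros at y ∈ ∅
  x = 5: [0↦1, 1↦5, 2↦0, 3↦8, 4↦7, 5↦8, 6↦0, 7↦5, 8↦1, 9↦10, 10↦10]  zeros at y ∈ {2, 6}
  x = 6: [0↦1, 1↦3, 2↦7, 3↦2, 4↦10, 5↦9, 6↦10, 7↦2, 8↦7, 9↦3, 10↦1]  zeros at y ∈ ∅
  x = 7: [0↦1, 1↦1, 2↦3, 3↦7, 4↦2, 5↦10, 6↦9, 7↦10, 8↦2, 9↦7, 10↦3]  zeros at y ∈ ∅
  x = 8: [0↦1, 1↦10, 2↦10, 3↦1, 4↦5, 5↦0, 6↦8, 7↦7, 8↦8, 9↦0, 10↦5]  zeros at y ∈ {5, 9}
  x = 9: [0↦1, 1↦8, 2↦6, 3↦6, 4↦8, 5↦1, 6↦7, 7↦4, 8↦3, 9↦4, 10↦7]  zeros at y ∈ ∅
  x = 10: [0↦1, 1↦6, 2↦2, 3↦0, 4↦0, 5↦2, 6↦6, 7↦1, 8↦9, 9↦8, 10↦9]  zeros at y ∈ {3, 4}
Collecting zeros: affine points = {(0, 10), (2, 1), (3, 7), (3, 8), (5, 2), (5, 6), (8, 5), (8, 9), (10, 3), (10, 4)}.
Total count |C(F_11)_aff| = 10.


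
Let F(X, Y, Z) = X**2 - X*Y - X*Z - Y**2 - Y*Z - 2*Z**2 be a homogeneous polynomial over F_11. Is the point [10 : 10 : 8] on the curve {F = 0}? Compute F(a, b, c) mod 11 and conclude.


F(10,10,8) ≡ 8 (mod 11); P is NOT on the curve.

Evaluate F(10, 10, 8) term-by-term (mod 11).
  X**2 ↦ 1·100·1·1 = 100
  -X*Y ↦ -1·10·10·1 = -100
  -X*Z ↦ -1·10·1·8 = -80
  -Y**2 ↦ -1·1·100·1 = -100
  -Y*Z ↦ -1·1·10·8 = -80
  -2*Z**2 ↦ -2·1·1·64 = -128
Sum: F(10, 10, 8) = (100) + (-100) + (-80) + (-100) + (-80) + (-128) = -388.
Reducing mod 11: -388 ≡ 8 (mod 11).
Since F(a, b, c) ≡ 8 ≠ 0 (mod 11), P does NOT lie on the curve.


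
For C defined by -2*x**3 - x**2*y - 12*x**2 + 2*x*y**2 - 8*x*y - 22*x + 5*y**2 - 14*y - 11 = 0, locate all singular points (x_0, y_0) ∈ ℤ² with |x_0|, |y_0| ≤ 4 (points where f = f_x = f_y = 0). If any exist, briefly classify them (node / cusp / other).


Singular points: {(-2, 1)}; classification: node.

Compute partial derivatives:
  f_x = -6*x**2 - 2*x*y - 24*x + 2*y**2 - 8*y - 22.
  f_y = -x**2 + 4*x*y - 8*x + 10*y - 14.
Scan x_0 ∈ {−4, ..., 4}. For each x_0, f_y(x_0, y) is a polynomial in y; find its integer roots y ∈ {−4, ..., 4}, then test f_x and f at those candidates.
  x = -4: f_y(-4, y) = 2 - 6*y; no integer root y with |y| ≤ 4.
  x = -3: f_y(-3, y) = 1 - 2*y; no integer root y with |y| ≤ 4.
  x = -2: f_y(-2, y) = 2*y - 2; vanishes at y ∈ {1}. (-2, 1): f_x = 0, f = 0 — SINGULAR.
  x = -1: f_y(-1, y) = 6*y - 7; no integer root y with |y| ≤ 4.
  x = 0: f_y(0, y) = 10*y - 14; no integer root y with |y| ≤ 4.
  x = 1: f_y(1, y) = 14*y - 23; no integer root y with |y| ≤ 4.
  x = 2: f_y(2, y) = 18*y - 34; no integer root y with |y| ≤ 4.
  x = 3: f_y(3, y) = 22*y - 47; no integer root y with |y| ≤ 4.
  x = 4: f_y(4, y) = 26*y - 62; no integer root y with |y| ≤ 4.
Only singular point on the grid: (-2, 1).
Classify: substitute x = -2 + u, y = 1 + v and expand: f = -2*u**3 - u**2*v - u**2 + 2*u*v**2 + v**2.
No constant or linear terms (consistent with a singular point). Quadratic part: -u**2 + v**2. Cubic part: -2*u**3 - u**2*v + 2*u*v**2.
The quadratic part v**2 - u**2 = (v − u)(v + u) splits into two distinct linear factors, so there are two distinct tangent lines y − 1 = ±(x − -2) — this is a node (ordinary double point).
Classification: node.


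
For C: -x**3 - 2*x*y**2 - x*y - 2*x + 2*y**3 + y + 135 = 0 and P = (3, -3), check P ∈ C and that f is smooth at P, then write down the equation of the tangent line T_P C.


Tangent line at P: -44*x + 88*y + 396 = 0.

Step 1: f(3, -3) = 0, so P lies on C.
Step 2: partial derivatives
  f_x(x, y) = -3*x**2 - 2*y**2 - y - 2, f_y(x, y) = -4*x*y - x + 6*y**2 + 1.
  f_x(P) = -44, f_y(P) = 88 (gradient nonzero, so P is smooth).
Step 3: tangent line at P: -44·(x − 3) + 88·(y − -3) = 0.
Expanding: -44*x + 88*y + 396 = 0.


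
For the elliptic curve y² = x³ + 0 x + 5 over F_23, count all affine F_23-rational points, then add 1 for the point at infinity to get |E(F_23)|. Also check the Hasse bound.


Affine points = {(1, 11), (1, 12), (2, 6), (2, 17), (3, 3), (3, 20), (4, 0), (7, 7), (7, 16), (10, 4), (10, 19), (11, 5), (11, 18), (12, 10), (12, 13), (14, 9), (14, 14), (18, 8), (18, 15), (20, 1), (20, 22), (22, 2), (22, 21)}; affine count = 23; |E(F_23)| = 24.

Discriminant check: Δ ∝ 4a³ + 27b² = 4·0³ + 27·5² = 4·0 + 27·25 ≡ 8 (mod 23). Nonzero ⇒ E is nonsingular.
For each x ∈ F_23, compute rhs = x³ + 0·x + 5 mod 23, then count y ∈ F_23 with y² ≡ rhs.
  x = 0: rhs = 5, matching y values: none (0 points).
  x = 1: rhs = 6, matching y values: 11, 12 (2 points).
  x = 2: rhs = 13, matching y values: 6, 17 (2 points).
  x = 3: rhs = 9, matching y values: 3, 20 (2 points).
  x = 4: rhs = 0, matching y values: 0 (1 points).
  x = 5: rhs = 15, matching y values: none (0 points).
  x = 6: rhs = 14, matching y values: none (0 points).
  x = 7: rhs = 3, matching y values: 7, 16 (2 points).
  x = 8: rhs = 11, matching y values: none (0 points).
  x = 9: rhs = 21, matching y values: none (0 points).
  x = 10: rhs = 16, matching y values: 4, 19 (2 points).
  x = 11: rhs = 2, matching y values: 5, 18 (2 points).
  x = 12: rhs = 8, matching y values: 10, 13 (2 points).
  x = 13: rhs = 17, matching y values: none (0 points).
  x = 14: rhs = 12, matching y values: 9, 14 (2 points).
  x = 15: rhs = 22, matching y values: none (0 points).
  x = 16: rhs = 7, matching y values: none (0 points).
  x = 17: rhs = 19, matching y values: none (0 points).
  x = 18: rhs = 18, matching y values: 8, 15 (2 points).
  x = 19: rhs = 10, matching y values: none (0 points).
  x = 20: rhs = 1, matching y values: 1, 22 (2 points).
  x = 21: rhs = 20, matching y values: none (0 points).
  x = 22: rhs = 4, matching y values: 2, 21 (2 points).
Total affine count: 23.
Full point count |E(F_23)| = 23 + 1 = 24.
Hasse bound: |24 − (23+1)| = |0| = 0 ≤ 2√23 ≈ 9.5917 ✓.


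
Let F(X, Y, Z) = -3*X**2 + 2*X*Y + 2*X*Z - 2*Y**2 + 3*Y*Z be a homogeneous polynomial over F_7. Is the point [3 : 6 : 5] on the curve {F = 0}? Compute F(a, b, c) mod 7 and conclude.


F(3,6,5) ≡ 1 (mod 7); P is NOT on the curve.

Evaluate F(3, 6, 5) term-by-term (mod 7).
  -3*X**2 ↦ -3·9·1·1 = -27
  2*X*Y ↦ 2·3·6·1 = 36
  2*X*Z ↦ 2·3·1·5 = 30
  -2*Y**2 ↦ -2·1·36·1 = -72
  3*Y*Z ↦ 3·1·6·5 = 90
Sum: F(3, 6, 5) = (-27) + (36) + (30) + (-72) + (90) = 57.
Reducing mod 7: 57 ≡ 1 (mod 7).
Since F(a, b, c) ≡ 1 ≠ 0 (mod 7), P does NOT lie on the curve.


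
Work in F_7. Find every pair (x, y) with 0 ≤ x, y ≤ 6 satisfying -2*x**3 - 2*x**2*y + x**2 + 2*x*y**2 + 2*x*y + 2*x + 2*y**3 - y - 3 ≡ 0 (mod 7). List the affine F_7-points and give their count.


Affine F_7-points: {(1, 4), (2, 4), (3, 0), (3, 2), (4, 3), (4, 4), (5, 5), (6, 1)}; count = 8.

For each of the 49 pairs (x, y) ∈ F_7², evaluate f(x, y) mod 7. Record the zeros.
  x = 0: [0↦4, 1↦5, 2↦4, 3↦6, 4↦2, 5↦4, 6↦3]  zeros at y ∈ ∅
  x = 1: [0↦5, 1↦1, 2↦6, 3↦4, 4↦0, 5↦6, 6↦6]  zeros at y ∈ {4}
  x = 2: [0↦3, 1↦4, 2↦4, 3↦1, 4↦0, 5↦6, 6↦3]  zeros at y ∈ {4}
  x = 3: [0↦0, 1↦2, 2↦0, 3↦6, 4↦4, 5↦6, 6↦3]  zeros at y ∈ {0, 2}
  x = 4: [0↦5, 1↦4, 2↦3, 3↦0, 4↦0, 5↦1, 6↦1]  zeros at y ∈ {3, 4}
  x = 5: [0↦6, 1↦5, 2↦1, 3↦6, 4↦4, 5↦0, 6↦6]  zeros at y ∈ {5}
  x = 6: [0↦5, 1↦0, 2↦3, 3↦5, 4↦4, 5↦5, 6↦6]  zeros at y ∈ {1}
Collecting zeros: affine points = {(1, 4), (2, 4), (3, 0), (3, 2), (4, 3), (4, 4), (5, 5), (6, 1)}.
Total count |C(F_7)_aff| = 8.
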